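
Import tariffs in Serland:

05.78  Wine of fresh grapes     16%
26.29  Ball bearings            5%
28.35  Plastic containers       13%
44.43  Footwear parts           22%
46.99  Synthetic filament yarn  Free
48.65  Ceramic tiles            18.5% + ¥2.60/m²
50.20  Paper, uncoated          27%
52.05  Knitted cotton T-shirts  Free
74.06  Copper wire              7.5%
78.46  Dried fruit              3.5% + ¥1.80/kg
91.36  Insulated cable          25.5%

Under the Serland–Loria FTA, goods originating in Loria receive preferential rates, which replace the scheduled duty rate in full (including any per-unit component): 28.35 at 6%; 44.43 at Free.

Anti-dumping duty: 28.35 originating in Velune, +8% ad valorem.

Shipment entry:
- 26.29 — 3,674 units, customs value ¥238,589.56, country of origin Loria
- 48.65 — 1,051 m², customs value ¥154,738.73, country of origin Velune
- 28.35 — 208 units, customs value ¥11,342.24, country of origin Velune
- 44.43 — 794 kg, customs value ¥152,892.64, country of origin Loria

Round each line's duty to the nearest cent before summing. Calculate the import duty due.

¥45,670.62

Line 1 (26.29, Loria, 3,674 units, ¥238,589.56):
Base rate for 26.29 is 5%.
Origin Loria is the FTA partner but 26.29 is not on the preference list; base rate stands.
Duty = ¥238,589.56 × 5% = ¥11,929.48.
Line 2 (48.65, Velune, 1,051 m², ¥154,738.73):
Base rate for 48.65 is 18.5% + ¥2.60/m².
Duty = ¥154,738.73 × 18.5% + 1,051 × ¥2.60 = ¥31,359.27.
Line 3 (28.35, Velune, 208 units, ¥11,342.24):
Base rate for 28.35 is 13%.
28.35 has an FTA preferential rate, but origin Velune is not Loria; base rate stands.
Additional duty on 28.35 from Velune: +8%. Applied ad valorem rate: 13% + 8% = 21%.
Duty = ¥11,342.24 × 21% = ¥2,381.87.
Line 4 (44.43, Loria, 794 kg, ¥152,892.64):
Base rate for 44.43 is 22%.
Origin Loria qualifies under the Serland–Loria agreement and 44.43 is covered: preferential rate Free applies instead.
Duty = ¥152,892.64 × 0% = ¥0.00.
Total = ¥11,929.48 + ¥31,359.27 + ¥2,381.87 + ¥0.00 = ¥45,670.62.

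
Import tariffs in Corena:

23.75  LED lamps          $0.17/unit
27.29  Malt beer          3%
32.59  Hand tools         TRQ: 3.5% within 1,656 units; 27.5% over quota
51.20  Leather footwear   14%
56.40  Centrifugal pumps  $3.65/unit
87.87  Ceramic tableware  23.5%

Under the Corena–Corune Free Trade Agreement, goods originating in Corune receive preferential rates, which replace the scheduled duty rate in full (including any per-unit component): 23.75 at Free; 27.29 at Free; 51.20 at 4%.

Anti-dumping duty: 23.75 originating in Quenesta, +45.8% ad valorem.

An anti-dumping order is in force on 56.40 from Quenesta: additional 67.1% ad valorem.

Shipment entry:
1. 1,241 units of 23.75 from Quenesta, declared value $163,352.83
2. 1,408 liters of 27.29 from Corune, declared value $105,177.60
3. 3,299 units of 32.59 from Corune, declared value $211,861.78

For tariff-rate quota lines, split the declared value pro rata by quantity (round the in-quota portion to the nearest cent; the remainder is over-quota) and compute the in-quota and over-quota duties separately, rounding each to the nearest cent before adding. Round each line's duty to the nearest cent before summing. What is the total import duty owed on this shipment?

Line 1 (23.75, Quenesta, 1,241 units, $163,352.83):
Base rate for 23.75 is $0.17/unit.
23.75 has an FTA preferential rate, but origin Quenesta is not Corune; base rate stands.
Additional duty on 23.75 from Quenesta: +45.8% ad valorem. Applied ad valorem rate = 45.8%.
Duty = $163,352.83 × 45.8% + 1,241 × $0.17 = $75,026.57.
Line 2 (27.29, Corune, 1,408 liters, $105,177.60):
Base rate for 27.29 is 3%.
Origin Corune qualifies under the Corena–Corune agreement and 27.29 is covered: preferential rate Free applies instead.
Duty = $105,177.60 × 0% = $0.00.
Line 3 (32.59, Corune, 3,299 units, $211,861.78):
Code 32.59 is under a tariff-rate quota (threshold 1,656 units). In-quota: 1,656 units at 3.5%; over-quota: 1,643 units at 27.5%.
Pro-rata value split: in-quota = $211,861.78 × 1,656/3,299 = $106,348.32; over-quota = $211,861.78 − $106,348.32 = $105,513.46.
In-quota duty = $106,348.32 × 3.5% = $3,722.19. Over-quota duty = $105,513.46 × 27.5% = $29,016.20.
Line duty = $3,722.19 + $29,016.20 = $32,738.39.
Total = $75,026.57 + $0.00 + $32,738.39 = $107,764.96.

$107,764.96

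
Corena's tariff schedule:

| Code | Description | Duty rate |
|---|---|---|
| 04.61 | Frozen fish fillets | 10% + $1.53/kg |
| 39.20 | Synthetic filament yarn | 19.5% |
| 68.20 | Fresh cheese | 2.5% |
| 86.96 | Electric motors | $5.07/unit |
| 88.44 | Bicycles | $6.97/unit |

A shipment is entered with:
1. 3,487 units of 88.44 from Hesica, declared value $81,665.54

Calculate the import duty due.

$24,304.39

Line 1 (88.44, Hesica, 3,487 units, $81,665.54):
Base rate for 88.44 is $6.97/unit.
Duty = 3,487 × $6.97 = $24,304.39.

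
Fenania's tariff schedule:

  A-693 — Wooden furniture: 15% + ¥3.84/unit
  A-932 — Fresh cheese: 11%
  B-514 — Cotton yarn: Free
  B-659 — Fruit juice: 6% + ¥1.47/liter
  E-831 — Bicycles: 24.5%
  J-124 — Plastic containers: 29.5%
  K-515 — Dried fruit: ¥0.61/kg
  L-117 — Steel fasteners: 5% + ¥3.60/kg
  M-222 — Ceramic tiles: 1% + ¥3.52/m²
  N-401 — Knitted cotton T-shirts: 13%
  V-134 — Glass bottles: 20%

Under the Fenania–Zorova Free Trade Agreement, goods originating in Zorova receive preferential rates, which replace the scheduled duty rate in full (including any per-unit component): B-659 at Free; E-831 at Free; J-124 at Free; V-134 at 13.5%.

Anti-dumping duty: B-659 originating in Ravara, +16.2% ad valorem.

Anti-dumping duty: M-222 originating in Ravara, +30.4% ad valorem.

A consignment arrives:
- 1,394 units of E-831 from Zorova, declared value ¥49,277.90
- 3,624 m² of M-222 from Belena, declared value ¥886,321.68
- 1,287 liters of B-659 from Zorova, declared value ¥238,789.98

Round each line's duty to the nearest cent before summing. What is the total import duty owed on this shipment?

¥21,619.70

Line 1 (E-831, Zorova, 1,394 units, ¥49,277.90):
Base rate for E-831 is 24.5%.
Origin Zorova qualifies under the Fenania–Zorova agreement and E-831 is covered: preferential rate Free applies instead.
Duty = ¥49,277.90 × 0% = ¥0.00.
Line 2 (M-222, Belena, 3,624 m², ¥886,321.68):
Base rate for M-222 is 1% + ¥3.52/m².
The additional-duty order on M-222 targets Ravara, not Belena; it does not apply.
Duty = ¥886,321.68 × 1% + 3,624 × ¥3.52 = ¥21,619.70.
Line 3 (B-659, Zorova, 1,287 liters, ¥238,789.98):
Base rate for B-659 is 6% + ¥1.47/liter.
Origin Zorova qualifies under the Fenania–Zorova agreement and B-659 is covered: preferential rate Free applies instead.
The additional-duty order on B-659 targets Ravara, not Zorova; it does not apply.
Duty = ¥238,789.98 × 0% = ¥0.00.
Total = ¥0.00 + ¥21,619.70 + ¥0.00 = ¥21,619.70.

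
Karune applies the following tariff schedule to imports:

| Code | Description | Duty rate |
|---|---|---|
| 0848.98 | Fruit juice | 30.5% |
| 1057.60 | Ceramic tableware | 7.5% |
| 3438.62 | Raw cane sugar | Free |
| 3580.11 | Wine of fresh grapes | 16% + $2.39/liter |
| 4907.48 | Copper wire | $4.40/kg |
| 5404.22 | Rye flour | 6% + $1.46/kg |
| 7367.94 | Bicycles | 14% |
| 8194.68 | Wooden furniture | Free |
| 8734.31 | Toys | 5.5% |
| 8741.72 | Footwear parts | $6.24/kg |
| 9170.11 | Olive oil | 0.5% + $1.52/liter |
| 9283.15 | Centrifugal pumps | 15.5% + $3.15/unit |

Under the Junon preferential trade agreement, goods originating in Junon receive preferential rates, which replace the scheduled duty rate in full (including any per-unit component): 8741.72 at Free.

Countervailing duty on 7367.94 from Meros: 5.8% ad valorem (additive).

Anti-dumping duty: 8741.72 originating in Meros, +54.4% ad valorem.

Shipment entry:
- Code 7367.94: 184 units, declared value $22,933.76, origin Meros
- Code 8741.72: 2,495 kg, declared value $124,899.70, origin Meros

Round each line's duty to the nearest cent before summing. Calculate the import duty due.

Line 1 (7367.94, Meros, 184 units, $22,933.76):
Base rate for 7367.94 is 14%.
Additional duty on 7367.94 from Meros: +5.8%. Applied ad valorem rate: 14% + 5.8% = 19.8%.
Duty = $22,933.76 × 19.8% = $4,540.88.
Line 2 (8741.72, Meros, 2,495 kg, $124,899.70):
Base rate for 8741.72 is $6.24/kg.
8741.72 has an FTA preferential rate, but origin Meros is not Junon; base rate stands.
Additional duty on 8741.72 from Meros: +54.4% ad valorem. Applied ad valorem rate = 54.4%.
Duty = $124,899.70 × 54.4% + 2,495 × $6.24 = $83,514.24.
Total = $4,540.88 + $83,514.24 = $88,055.12.

$88,055.12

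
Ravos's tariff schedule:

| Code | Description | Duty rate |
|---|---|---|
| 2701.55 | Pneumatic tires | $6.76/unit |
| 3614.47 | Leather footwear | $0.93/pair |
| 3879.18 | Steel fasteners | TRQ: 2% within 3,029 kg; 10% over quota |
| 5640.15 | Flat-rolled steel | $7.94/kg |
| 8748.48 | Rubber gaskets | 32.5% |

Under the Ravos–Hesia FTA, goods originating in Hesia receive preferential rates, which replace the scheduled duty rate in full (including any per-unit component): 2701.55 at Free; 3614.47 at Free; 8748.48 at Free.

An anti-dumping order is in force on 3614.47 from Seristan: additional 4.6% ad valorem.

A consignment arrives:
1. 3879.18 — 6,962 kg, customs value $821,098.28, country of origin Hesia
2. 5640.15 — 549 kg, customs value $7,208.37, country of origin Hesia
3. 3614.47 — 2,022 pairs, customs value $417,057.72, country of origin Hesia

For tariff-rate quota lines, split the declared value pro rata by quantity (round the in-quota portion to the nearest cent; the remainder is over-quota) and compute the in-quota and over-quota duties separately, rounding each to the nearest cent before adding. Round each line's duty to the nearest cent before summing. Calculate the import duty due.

$57,889.67

Line 1 (3879.18, Hesia, 6,962 kg, $821,098.28):
Code 3879.18 is under a tariff-rate quota (threshold 3,029 kg). In-quota: 3,029 kg at 2%; over-quota: 3,933 kg at 10%.
Pro-rata value split: in-quota = $821,098.28 × 3,029/6,962 = $357,240.26; over-quota = $821,098.28 − $357,240.26 = $463,858.02.
In-quota duty = $357,240.26 × 2% = $7,144.81. Over-quota duty = $463,858.02 × 10% = $46,385.80.
Line duty = $7,144.81 + $46,385.80 = $53,530.61.
Line 2 (5640.15, Hesia, 549 kg, $7,208.37):
Base rate for 5640.15 is $7.94/kg.
Origin Hesia is the FTA partner but 5640.15 is not on the preference list; base rate stands.
Duty = 549 × $7.94 = $4,359.06.
Line 3 (3614.47, Hesia, 2,022 pairs, $417,057.72):
Base rate for 3614.47 is $0.93/pair.
Origin Hesia qualifies under the Ravos–Hesia agreement and 3614.47 is covered: preferential rate Free applies instead.
The additional-duty order on 3614.47 targets Seristan, not Hesia; it does not apply.
Duty = $417,057.72 × 0% = $0.00.
Total = $53,530.61 + $4,359.06 + $0.00 = $57,889.67.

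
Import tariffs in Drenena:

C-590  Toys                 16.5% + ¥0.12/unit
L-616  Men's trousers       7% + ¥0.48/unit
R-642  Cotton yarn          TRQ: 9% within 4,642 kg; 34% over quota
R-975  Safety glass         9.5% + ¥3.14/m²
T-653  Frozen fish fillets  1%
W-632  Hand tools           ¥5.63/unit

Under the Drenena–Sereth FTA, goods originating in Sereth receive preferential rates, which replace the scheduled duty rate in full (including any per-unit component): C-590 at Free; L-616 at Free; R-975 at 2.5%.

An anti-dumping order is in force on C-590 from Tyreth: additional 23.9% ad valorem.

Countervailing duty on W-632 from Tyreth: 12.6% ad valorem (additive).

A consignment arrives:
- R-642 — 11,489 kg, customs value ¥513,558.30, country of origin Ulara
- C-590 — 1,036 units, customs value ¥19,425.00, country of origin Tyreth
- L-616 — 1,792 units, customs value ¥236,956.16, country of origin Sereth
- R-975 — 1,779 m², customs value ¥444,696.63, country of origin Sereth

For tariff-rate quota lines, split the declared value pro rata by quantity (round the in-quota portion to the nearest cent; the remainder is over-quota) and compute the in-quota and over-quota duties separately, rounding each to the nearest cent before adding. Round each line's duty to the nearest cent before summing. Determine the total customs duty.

¥141,824.92

Line 1 (R-642, Ulara, 11,489 kg, ¥513,558.30):
Code R-642 is under a tariff-rate quota (threshold 4,642 kg). In-quota: 4,642 kg at 9%; over-quota: 6,847 kg at 34%.
Pro-rata value split: in-quota = ¥513,558.30 × 4,642/11,489 = ¥207,497.40; over-quota = ¥513,558.30 − ¥207,497.40 = ¥306,060.90.
In-quota duty = ¥207,497.40 × 9% = ¥18,674.77. Over-quota duty = ¥306,060.90 × 34% = ¥104,060.71.
Line duty = ¥18,674.77 + ¥104,060.71 = ¥122,735.48.
Line 2 (C-590, Tyreth, 1,036 units, ¥19,425.00):
Base rate for C-590 is 16.5% + ¥0.12/unit.
C-590 has an FTA preferential rate, but origin Tyreth is not Sereth; base rate stands.
Additional duty on C-590 from Tyreth: +23.9%. Applied ad valorem rate: 16.5% + 23.9% = 40.4%.
Duty = ¥19,425.00 × 40.4% + 1,036 × ¥0.12 = ¥7,972.02.
Line 3 (L-616, Sereth, 1,792 units, ¥236,956.16):
Base rate for L-616 is 7% + ¥0.48/unit.
Origin Sereth qualifies under the Drenena–Sereth agreement and L-616 is covered: preferential rate Free applies instead.
Duty = ¥236,956.16 × 0% = ¥0.00.
Line 4 (R-975, Sereth, 1,779 m², ¥444,696.63):
Base rate for R-975 is 9.5% + ¥3.14/m².
Origin Sereth qualifies under the Drenena–Sereth agreement and R-975 is covered: preferential rate 2.5% applies instead.
Duty = ¥444,696.63 × 2.5% = ¥11,117.42.
Total = ¥122,735.48 + ¥7,972.02 + ¥0.00 + ¥11,117.42 = ¥141,824.92.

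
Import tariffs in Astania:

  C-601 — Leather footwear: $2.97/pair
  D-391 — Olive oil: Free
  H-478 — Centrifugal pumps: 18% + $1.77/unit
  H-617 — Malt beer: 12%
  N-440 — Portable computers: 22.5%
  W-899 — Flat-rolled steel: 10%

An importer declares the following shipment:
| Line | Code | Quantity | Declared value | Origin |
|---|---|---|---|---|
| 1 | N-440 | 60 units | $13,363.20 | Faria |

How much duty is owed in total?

$3,006.72

Line 1 (N-440, Faria, 60 units, $13,363.20):
Base rate for N-440 is 22.5%.
Duty = $13,363.20 × 22.5% = $3,006.72.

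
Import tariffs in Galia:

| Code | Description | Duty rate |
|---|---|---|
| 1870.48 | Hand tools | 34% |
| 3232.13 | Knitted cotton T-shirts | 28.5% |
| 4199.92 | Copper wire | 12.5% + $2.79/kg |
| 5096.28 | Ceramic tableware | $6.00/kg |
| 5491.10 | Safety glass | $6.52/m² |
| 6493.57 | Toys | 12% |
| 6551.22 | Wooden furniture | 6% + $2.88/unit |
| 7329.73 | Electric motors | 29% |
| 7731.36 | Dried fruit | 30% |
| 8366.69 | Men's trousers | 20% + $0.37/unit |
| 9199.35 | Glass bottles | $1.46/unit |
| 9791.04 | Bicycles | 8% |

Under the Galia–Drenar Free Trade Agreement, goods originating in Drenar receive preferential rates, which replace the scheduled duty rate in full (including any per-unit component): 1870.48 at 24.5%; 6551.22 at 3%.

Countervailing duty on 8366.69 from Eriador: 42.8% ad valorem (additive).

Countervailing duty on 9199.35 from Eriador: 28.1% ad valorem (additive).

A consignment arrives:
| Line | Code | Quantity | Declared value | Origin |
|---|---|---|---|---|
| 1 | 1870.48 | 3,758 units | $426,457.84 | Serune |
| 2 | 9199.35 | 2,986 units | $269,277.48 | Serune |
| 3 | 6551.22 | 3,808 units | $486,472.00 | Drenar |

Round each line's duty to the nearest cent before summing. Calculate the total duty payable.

Line 1 (1870.48, Serune, 3,758 units, $426,457.84):
Base rate for 1870.48 is 34%.
1870.48 has an FTA preferential rate, but origin Serune is not Drenar; base rate stands.
Duty = $426,457.84 × 34% = $144,995.67.
Line 2 (9199.35, Serune, 2,986 units, $269,277.48):
Base rate for 9199.35 is $1.46/unit.
The additional-duty order on 9199.35 targets Eriador, not Serune; it does not apply.
Duty = 2,986 × $1.46 = $4,359.56.
Line 3 (6551.22, Drenar, 3,808 units, $486,472.00):
Base rate for 6551.22 is 6% + $2.88/unit.
Origin Drenar qualifies under the Galia–Drenar agreement and 6551.22 is covered: preferential rate 3% applies instead.
Duty = $486,472.00 × 3% = $14,594.16.
Total = $144,995.67 + $4,359.56 + $14,594.16 = $163,949.39.

$163,949.39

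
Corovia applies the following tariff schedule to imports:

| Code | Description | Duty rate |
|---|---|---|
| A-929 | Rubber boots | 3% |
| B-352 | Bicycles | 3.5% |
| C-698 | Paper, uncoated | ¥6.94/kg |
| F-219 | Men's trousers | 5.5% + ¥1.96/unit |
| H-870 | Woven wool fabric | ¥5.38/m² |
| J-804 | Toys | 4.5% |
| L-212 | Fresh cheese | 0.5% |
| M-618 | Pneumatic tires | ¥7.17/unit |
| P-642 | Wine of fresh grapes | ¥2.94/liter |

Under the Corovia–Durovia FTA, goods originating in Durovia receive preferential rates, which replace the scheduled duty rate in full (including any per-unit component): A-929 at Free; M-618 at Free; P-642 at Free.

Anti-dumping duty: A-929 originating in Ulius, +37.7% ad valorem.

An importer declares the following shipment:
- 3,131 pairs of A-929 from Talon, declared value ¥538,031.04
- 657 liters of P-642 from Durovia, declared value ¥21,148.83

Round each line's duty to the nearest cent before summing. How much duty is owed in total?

Line 1 (A-929, Talon, 3,131 pairs, ¥538,031.04):
Base rate for A-929 is 3%.
A-929 has an FTA preferential rate, but origin Talon is not Durovia; base rate stands.
The additional-duty order on A-929 targets Ulius, not Talon; it does not apply.
Duty = ¥538,031.04 × 3% = ¥16,140.93.
Line 2 (P-642, Durovia, 657 liters, ¥21,148.83):
Base rate for P-642 is ¥2.94/liter.
Origin Durovia qualifies under the Corovia–Durovia agreement and P-642 is covered: preferential rate Free applies instead.
Duty = ¥21,148.83 × 0% = ¥0.00.
Total = ¥16,140.93 + ¥0.00 = ¥16,140.93.

¥16,140.93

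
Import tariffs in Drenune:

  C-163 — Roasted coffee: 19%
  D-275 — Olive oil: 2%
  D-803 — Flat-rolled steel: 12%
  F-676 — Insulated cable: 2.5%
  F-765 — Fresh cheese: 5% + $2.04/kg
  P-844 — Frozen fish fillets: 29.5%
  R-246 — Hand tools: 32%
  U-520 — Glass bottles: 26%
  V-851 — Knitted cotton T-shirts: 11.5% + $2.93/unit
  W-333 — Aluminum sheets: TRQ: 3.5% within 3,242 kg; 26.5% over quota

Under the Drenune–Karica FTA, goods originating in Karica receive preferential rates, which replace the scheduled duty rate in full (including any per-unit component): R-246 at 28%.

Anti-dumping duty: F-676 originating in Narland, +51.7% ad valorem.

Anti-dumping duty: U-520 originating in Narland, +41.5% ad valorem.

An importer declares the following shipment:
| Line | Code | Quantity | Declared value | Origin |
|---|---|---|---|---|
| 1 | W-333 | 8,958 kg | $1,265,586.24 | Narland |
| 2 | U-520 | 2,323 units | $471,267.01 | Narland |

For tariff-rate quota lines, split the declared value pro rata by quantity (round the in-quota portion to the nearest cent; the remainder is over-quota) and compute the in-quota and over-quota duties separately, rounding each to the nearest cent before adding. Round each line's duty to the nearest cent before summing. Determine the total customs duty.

Line 1 (W-333, Narland, 8,958 kg, $1,265,586.24):
Code W-333 is under a tariff-rate quota (threshold 3,242 kg). In-quota: 3,242 kg at 3.5%; over-quota: 5,716 kg at 26.5%.
Pro-rata value split: in-quota = $1,265,586.24 × 3,242/8,958 = $458,029.76; over-quota = $1,265,586.24 − $458,029.76 = $807,556.48.
In-quota duty = $458,029.76 × 3.5% = $16,031.04. Over-quota duty = $807,556.48 × 26.5% = $214,002.47.
Line duty = $16,031.04 + $214,002.47 = $230,033.51.
Line 2 (U-520, Narland, 2,323 units, $471,267.01):
Base rate for U-520 is 26%.
Additional duty on U-520 from Narland: +41.5%. Applied ad valorem rate: 26% + 41.5% = 67.5%.
Duty = $471,267.01 × 67.5% = $318,105.23.
Total = $230,033.51 + $318,105.23 = $548,138.74.

$548,138.74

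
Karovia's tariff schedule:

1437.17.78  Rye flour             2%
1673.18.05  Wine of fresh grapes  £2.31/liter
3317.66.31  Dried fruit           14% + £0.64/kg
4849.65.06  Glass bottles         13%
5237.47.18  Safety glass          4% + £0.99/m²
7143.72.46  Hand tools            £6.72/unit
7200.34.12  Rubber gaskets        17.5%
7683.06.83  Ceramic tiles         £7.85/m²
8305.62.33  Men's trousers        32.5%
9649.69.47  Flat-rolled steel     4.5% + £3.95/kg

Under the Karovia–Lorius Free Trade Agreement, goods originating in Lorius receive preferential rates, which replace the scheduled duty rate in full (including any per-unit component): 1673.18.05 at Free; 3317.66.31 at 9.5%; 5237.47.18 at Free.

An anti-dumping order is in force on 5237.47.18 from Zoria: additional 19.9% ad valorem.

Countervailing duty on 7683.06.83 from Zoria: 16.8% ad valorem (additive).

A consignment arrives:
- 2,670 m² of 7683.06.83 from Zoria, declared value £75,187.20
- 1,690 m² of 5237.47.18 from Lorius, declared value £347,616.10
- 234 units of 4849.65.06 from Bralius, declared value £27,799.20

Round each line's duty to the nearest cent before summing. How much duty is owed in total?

Line 1 (7683.06.83, Zoria, 2,670 m², £75,187.20):
Base rate for 7683.06.83 is £7.85/m².
Additional duty on 7683.06.83 from Zoria: +16.8% ad valorem. Applied ad valorem rate = 16.8%.
Duty = £75,187.20 × 16.8% + 2,670 × £7.85 = £33,590.95.
Line 2 (5237.47.18, Lorius, 1,690 m², £347,616.10):
Base rate for 5237.47.18 is 4% + £0.99/m².
Origin Lorius qualifies under the Karovia–Lorius agreement and 5237.47.18 is covered: preferential rate Free applies instead.
The additional-duty order on 5237.47.18 targets Zoria, not Lorius; it does not apply.
Duty = £347,616.10 × 0% = £0.00.
Line 3 (4849.65.06, Bralius, 234 units, £27,799.20):
Base rate for 4849.65.06 is 13%.
Duty = £27,799.20 × 13% = £3,613.90.
Total = £33,590.95 + £0.00 + £3,613.90 = £37,204.85.

£37,204.85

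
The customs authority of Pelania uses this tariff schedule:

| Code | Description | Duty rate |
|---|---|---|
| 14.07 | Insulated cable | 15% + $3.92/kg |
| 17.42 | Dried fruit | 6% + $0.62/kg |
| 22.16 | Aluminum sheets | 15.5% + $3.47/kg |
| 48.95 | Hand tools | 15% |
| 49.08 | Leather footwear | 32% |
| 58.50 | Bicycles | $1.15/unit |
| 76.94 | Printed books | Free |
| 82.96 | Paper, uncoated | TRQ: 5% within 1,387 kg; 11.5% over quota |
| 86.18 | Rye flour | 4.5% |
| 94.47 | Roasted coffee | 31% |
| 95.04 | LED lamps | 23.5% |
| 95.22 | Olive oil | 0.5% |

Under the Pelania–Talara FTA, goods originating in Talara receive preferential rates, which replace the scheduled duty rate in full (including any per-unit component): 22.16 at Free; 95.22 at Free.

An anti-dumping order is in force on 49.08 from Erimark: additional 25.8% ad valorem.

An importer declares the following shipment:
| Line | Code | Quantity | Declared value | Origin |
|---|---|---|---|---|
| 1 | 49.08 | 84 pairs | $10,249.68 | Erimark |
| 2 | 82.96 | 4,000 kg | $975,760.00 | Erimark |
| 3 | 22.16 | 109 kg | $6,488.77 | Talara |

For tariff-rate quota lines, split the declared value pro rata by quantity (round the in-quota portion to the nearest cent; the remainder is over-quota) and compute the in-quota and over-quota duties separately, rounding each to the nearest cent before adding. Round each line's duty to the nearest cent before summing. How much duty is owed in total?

Line 1 (49.08, Erimark, 84 pairs, $10,249.68):
Base rate for 49.08 is 32%.
Additional duty on 49.08 from Erimark: +25.8%. Applied ad valorem rate: 32% + 25.8% = 57.8%.
Duty = $10,249.68 × 57.8% = $5,924.32.
Line 2 (82.96, Erimark, 4,000 kg, $975,760.00):
Code 82.96 is under a tariff-rate quota (threshold 1,387 kg). In-quota: 1,387 kg at 5%; over-quota: 2,613 kg at 11.5%.
Pro-rata value split: in-quota = $975,760.00 × 1,387/4,000 = $338,344.78; over-quota = $975,760.00 − $338,344.78 = $637,415.22.
In-quota duty = $338,344.78 × 5% = $16,917.24. Over-quota duty = $637,415.22 × 11.5% = $73,302.75.
Line duty = $16,917.24 + $73,302.75 = $90,219.99.
Line 3 (22.16, Talara, 109 kg, $6,488.77):
Base rate for 22.16 is 15.5% + $3.47/kg.
Origin Talara qualifies under the Pelania–Talara agreement and 22.16 is covered: preferential rate Free applies instead.
Duty = $6,488.77 × 0% = $0.00.
Total = $5,924.32 + $90,219.99 + $0.00 = $96,144.31.

$96,144.31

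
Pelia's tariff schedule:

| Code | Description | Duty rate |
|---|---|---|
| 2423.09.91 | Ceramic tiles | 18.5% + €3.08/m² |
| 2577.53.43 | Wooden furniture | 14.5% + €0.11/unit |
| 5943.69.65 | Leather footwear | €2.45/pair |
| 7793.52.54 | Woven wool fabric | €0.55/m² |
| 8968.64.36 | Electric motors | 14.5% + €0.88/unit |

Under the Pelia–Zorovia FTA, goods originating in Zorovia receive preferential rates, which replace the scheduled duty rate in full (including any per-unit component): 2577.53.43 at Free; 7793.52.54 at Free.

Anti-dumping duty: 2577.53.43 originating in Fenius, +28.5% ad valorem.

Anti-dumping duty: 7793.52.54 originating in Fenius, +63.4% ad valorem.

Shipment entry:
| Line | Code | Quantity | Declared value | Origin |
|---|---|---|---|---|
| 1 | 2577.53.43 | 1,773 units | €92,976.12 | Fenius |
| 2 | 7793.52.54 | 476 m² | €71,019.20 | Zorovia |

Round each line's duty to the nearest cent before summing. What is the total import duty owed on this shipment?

€40,174.76

Line 1 (2577.53.43, Fenius, 1,773 units, €92,976.12):
Base rate for 2577.53.43 is 14.5% + €0.11/unit.
2577.53.43 has an FTA preferential rate, but origin Fenius is not Zorovia; base rate stands.
Additional duty on 2577.53.43 from Fenius: +28.5%. Applied ad valorem rate: 14.5% + 28.5% = 43%.
Duty = €92,976.12 × 43% + 1,773 × €0.11 = €40,174.76.
Line 2 (7793.52.54, Zorovia, 476 m², €71,019.20):
Base rate for 7793.52.54 is €0.55/m².
Origin Zorovia qualifies under the Pelia–Zorovia agreement and 7793.52.54 is covered: preferential rate Free applies instead.
The additional-duty order on 7793.52.54 targets Fenius, not Zorovia; it does not apply.
Duty = €71,019.20 × 0% = €0.00.
Total = €40,174.76 + €0.00 = €40,174.76.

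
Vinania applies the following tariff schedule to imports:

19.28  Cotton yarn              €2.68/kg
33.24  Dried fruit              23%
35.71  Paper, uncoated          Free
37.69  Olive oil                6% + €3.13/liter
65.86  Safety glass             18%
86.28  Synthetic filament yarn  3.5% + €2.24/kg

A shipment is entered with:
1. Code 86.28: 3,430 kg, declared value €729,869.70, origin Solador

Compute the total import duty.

Line 1 (86.28, Solador, 3,430 kg, €729,869.70):
Base rate for 86.28 is 3.5% + €2.24/kg.
Duty = €729,869.70 × 3.5% + 3,430 × €2.24 = €33,228.64.

€33,228.64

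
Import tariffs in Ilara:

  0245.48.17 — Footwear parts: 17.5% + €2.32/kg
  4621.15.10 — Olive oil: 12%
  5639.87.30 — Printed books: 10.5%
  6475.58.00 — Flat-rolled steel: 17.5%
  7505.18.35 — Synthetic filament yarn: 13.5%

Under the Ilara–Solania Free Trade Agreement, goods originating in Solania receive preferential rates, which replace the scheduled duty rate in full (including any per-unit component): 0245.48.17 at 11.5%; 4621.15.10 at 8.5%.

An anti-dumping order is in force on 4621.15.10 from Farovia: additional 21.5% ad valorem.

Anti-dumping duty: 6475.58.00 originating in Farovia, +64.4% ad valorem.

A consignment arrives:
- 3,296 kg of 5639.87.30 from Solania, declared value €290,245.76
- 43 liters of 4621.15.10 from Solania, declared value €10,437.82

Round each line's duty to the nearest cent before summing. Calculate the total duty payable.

€31,363.01

Line 1 (5639.87.30, Solania, 3,296 kg, €290,245.76):
Base rate for 5639.87.30 is 10.5%.
Origin Solania is the FTA partner but 5639.87.30 is not on the preference list; base rate stands.
Duty = €290,245.76 × 10.5% = €30,475.80.
Line 2 (4621.15.10, Solania, 43 liters, €10,437.82):
Base rate for 4621.15.10 is 12%.
Origin Solania qualifies under the Ilara–Solania agreement and 4621.15.10 is covered: preferential rate 8.5% applies instead.
The additional-duty order on 4621.15.10 targets Farovia, not Solania; it does not apply.
Duty = €10,437.82 × 8.5% = €887.21.
Total = €30,475.80 + €887.21 = €31,363.01.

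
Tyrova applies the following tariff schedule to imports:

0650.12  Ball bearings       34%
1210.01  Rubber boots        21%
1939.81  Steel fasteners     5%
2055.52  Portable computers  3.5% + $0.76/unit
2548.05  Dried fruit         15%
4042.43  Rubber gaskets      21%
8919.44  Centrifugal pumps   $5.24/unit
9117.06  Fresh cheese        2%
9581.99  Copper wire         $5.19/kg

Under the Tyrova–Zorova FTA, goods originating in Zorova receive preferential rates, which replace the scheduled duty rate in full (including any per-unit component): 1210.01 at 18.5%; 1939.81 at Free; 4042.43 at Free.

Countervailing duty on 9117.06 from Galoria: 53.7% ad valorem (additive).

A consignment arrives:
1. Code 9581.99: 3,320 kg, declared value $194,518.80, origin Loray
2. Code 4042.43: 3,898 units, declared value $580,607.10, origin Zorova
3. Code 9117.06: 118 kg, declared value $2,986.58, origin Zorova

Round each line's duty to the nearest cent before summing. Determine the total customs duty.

$17,290.53

Line 1 (9581.99, Loray, 3,320 kg, $194,518.80):
Base rate for 9581.99 is $5.19/kg.
Duty = 3,320 × $5.19 = $17,230.80.
Line 2 (4042.43, Zorova, 3,898 units, $580,607.10):
Base rate for 4042.43 is 21%.
Origin Zorova qualifies under the Tyrova–Zorova agreement and 4042.43 is covered: preferential rate Free applies instead.
Duty = $580,607.10 × 0% = $0.00.
Line 3 (9117.06, Zorova, 118 kg, $2,986.58):
Base rate for 9117.06 is 2%.
Origin Zorova is the FTA partner but 9117.06 is not on the preference list; base rate stands.
The additional-duty order on 9117.06 targets Galoria, not Zorova; it does not apply.
Duty = $2,986.58 × 2% = $59.73.
Total = $17,230.80 + $0.00 + $59.73 = $17,290.53.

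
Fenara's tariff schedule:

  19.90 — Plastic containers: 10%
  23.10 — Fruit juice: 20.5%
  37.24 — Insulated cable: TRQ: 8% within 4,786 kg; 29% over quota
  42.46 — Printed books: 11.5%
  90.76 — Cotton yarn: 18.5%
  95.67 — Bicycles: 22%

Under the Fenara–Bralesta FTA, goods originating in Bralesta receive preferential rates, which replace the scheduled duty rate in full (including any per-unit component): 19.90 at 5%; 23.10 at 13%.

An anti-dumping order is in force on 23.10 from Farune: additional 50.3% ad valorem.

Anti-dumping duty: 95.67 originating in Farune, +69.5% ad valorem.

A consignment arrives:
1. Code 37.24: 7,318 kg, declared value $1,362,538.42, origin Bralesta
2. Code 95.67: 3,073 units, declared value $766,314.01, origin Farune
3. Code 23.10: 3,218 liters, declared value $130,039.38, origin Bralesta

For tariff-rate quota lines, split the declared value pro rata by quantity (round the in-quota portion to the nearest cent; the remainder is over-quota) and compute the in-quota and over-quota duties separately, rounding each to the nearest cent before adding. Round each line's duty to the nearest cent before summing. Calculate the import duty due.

$926,086.46

Line 1 (37.24, Bralesta, 7,318 kg, $1,362,538.42):
Code 37.24 is under a tariff-rate quota (threshold 4,786 kg). In-quota: 4,786 kg at 8%; over-quota: 2,532 kg at 29%.
Pro-rata value split: in-quota = $1,362,538.42 × 4,786/7,318 = $891,105.34; over-quota = $1,362,538.42 − $891,105.34 = $471,433.08.
In-quota duty = $891,105.34 × 8% = $71,288.43. Over-quota duty = $471,433.08 × 29% = $136,715.59.
Line duty = $71,288.43 + $136,715.59 = $208,004.02.
Line 2 (95.67, Farune, 3,073 units, $766,314.01):
Base rate for 95.67 is 22%.
Additional duty on 95.67 from Farune: +69.5%. Applied ad valorem rate: 22% + 69.5% = 91.5%.
Duty = $766,314.01 × 91.5% = $701,177.32.
Line 3 (23.10, Bralesta, 3,218 liters, $130,039.38):
Base rate for 23.10 is 20.5%.
Origin Bralesta qualifies under the Fenara–Bralesta agreement and 23.10 is covered: preferential rate 13% applies instead.
The additional-duty order on 23.10 targets Farune, not Bralesta; it does not apply.
Duty = $130,039.38 × 13% = $16,905.12.
Total = $208,004.02 + $701,177.32 + $16,905.12 = $926,086.46.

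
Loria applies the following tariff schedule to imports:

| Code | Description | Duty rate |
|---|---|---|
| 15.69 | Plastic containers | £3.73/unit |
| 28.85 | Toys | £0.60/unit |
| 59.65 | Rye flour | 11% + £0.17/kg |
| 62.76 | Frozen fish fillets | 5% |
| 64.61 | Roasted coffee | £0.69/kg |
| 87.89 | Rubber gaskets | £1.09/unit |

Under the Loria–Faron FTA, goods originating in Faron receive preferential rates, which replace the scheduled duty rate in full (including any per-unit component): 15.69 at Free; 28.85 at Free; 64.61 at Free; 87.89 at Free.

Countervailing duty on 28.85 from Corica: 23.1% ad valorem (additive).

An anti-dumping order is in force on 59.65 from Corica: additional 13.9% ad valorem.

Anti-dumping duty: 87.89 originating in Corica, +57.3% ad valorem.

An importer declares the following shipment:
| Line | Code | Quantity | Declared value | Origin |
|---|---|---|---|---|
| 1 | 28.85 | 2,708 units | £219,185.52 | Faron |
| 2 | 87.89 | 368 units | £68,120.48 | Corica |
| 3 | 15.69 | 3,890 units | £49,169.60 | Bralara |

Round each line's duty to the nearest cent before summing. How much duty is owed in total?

£53,943.86

Line 1 (28.85, Faron, 2,708 units, £219,185.52):
Base rate for 28.85 is £0.60/unit.
Origin Faron qualifies under the Loria–Faron agreement and 28.85 is covered: preferential rate Free applies instead.
The additional-duty order on 28.85 targets Corica, not Faron; it does not apply.
Duty = £219,185.52 × 0% = £0.00.
Line 2 (87.89, Corica, 368 units, £68,120.48):
Base rate for 87.89 is £1.09/unit.
87.89 has an FTA preferential rate, but origin Corica is not Faron; base rate stands.
Additional duty on 87.89 from Corica: +57.3% ad valorem. Applied ad valorem rate = 57.3%.
Duty = £68,120.48 × 57.3% + 368 × £1.09 = £39,434.16.
Line 3 (15.69, Bralara, 3,890 units, £49,169.60):
Base rate for 15.69 is £3.73/unit.
15.69 has an FTA preferential rate, but origin Bralara is not Faron; base rate stands.
Duty = 3,890 × £3.73 = £14,509.70.
Total = £0.00 + £39,434.16 + £14,509.70 = £53,943.86.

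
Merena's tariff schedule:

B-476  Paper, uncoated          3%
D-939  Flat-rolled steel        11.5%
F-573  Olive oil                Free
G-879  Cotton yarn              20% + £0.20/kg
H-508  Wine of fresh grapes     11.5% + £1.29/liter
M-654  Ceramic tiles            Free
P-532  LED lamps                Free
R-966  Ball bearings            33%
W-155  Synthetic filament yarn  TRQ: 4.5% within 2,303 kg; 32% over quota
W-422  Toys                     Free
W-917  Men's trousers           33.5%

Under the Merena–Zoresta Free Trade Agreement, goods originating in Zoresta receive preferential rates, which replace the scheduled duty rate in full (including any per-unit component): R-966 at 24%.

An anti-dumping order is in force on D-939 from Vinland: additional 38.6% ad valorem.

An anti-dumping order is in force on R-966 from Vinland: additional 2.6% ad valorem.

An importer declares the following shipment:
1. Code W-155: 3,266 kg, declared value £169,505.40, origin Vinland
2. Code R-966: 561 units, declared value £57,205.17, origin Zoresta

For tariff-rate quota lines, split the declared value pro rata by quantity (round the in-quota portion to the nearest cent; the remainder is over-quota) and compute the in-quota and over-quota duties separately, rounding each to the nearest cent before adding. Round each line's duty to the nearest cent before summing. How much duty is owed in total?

£35,101.40

Line 1 (W-155, Vinland, 3,266 kg, £169,505.40):
Code W-155 is under a tariff-rate quota (threshold 2,303 kg). In-quota: 2,303 kg at 4.5%; over-quota: 963 kg at 32%.
Pro-rata value split: in-quota = £169,505.40 × 2,303/3,266 = £119,525.70; over-quota = £169,505.40 − £119,525.70 = £49,979.70.
In-quota duty = £119,525.70 × 4.5% = £5,378.66. Over-quota duty = £49,979.70 × 32% = £15,993.50.
Line duty = £5,378.66 + £15,993.50 = £21,372.16.
Line 2 (R-966, Zoresta, 561 units, £57,205.17):
Base rate for R-966 is 33%.
Origin Zoresta qualifies under the Merena–Zoresta agreement and R-966 is covered: preferential rate 24% applies instead.
The additional-duty order on R-966 targets Vinland, not Zoresta; it does not apply.
Duty = £57,205.17 × 24% = £13,729.24.
Total = £21,372.16 + £13,729.24 = £35,101.40.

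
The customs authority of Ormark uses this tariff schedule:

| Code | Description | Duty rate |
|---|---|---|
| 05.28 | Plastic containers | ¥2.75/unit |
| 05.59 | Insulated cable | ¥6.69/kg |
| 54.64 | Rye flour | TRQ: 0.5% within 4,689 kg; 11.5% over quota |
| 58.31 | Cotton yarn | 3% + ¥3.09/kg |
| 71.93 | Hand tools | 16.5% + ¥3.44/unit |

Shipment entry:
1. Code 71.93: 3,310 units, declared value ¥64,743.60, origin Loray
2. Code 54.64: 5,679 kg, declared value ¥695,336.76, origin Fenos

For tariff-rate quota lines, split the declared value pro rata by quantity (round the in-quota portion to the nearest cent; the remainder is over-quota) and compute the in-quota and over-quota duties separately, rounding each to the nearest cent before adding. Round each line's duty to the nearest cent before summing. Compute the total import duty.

Line 1 (71.93, Loray, 3,310 units, ¥64,743.60):
Base rate for 71.93 is 16.5% + ¥3.44/unit.
Duty = ¥64,743.60 × 16.5% + 3,310 × ¥3.44 = ¥22,069.09.
Line 2 (54.64, Fenos, 5,679 kg, ¥695,336.76):
Code 54.64 is under a tariff-rate quota (threshold 4,689 kg). In-quota: 4,689 kg at 0.5%; over-quota: 990 kg at 11.5%.
Pro-rata value split: in-quota = ¥695,336.76 × 4,689/5,679 = ¥574,121.16; over-quota = ¥695,336.76 − ¥574,121.16 = ¥121,215.60.
In-quota duty = ¥574,121.16 × 0.5% = ¥2,870.61. Over-quota duty = ¥121,215.60 × 11.5% = ¥13,939.79.
Line duty = ¥2,870.61 + ¥13,939.79 = ¥16,810.40.
Total = ¥22,069.09 + ¥16,810.40 = ¥38,879.49.

¥38,879.49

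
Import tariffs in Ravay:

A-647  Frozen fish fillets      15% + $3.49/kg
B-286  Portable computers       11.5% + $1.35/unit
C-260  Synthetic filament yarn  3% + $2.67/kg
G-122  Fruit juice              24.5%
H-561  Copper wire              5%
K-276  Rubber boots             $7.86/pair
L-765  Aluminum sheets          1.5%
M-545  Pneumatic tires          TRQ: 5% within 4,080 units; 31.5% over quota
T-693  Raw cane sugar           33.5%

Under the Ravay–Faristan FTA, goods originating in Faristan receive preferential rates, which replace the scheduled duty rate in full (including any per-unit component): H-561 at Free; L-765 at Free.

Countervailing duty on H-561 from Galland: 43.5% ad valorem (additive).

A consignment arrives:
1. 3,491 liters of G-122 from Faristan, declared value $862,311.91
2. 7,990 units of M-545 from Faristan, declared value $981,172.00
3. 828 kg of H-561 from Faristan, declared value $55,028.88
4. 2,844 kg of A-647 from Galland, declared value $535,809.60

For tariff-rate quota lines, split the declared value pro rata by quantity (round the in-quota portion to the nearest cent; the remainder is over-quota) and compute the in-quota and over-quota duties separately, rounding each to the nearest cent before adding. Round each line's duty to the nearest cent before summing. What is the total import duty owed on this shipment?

$477,861.24

Line 1 (G-122, Faristan, 3,491 liters, $862,311.91):
Base rate for G-122 is 24.5%.
Origin Faristan is the FTA partner but G-122 is not on the preference list; base rate stands.
Duty = $862,311.91 × 24.5% = $211,266.42.
Line 2 (M-545, Faristan, 7,990 units, $981,172.00):
Code M-545 is under a tariff-rate quota (threshold 4,080 units). In-quota: 4,080 units at 5%; over-quota: 3,910 units at 31.5%.
Pro-rata value split: in-quota = $981,172.00 × 4,080/7,990 = $501,024.00; over-quota = $981,172.00 − $501,024.00 = $480,148.00.
In-quota duty = $501,024.00 × 5% = $25,051.20. Over-quota duty = $480,148.00 × 31.5% = $151,246.62.
Line duty = $25,051.20 + $151,246.62 = $176,297.82.
Line 3 (H-561, Faristan, 828 kg, $55,028.88):
Base rate for H-561 is 5%.
Origin Faristan qualifies under the Ravay–Faristan agreement and H-561 is covered: preferential rate Free applies instead.
The additional-duty order on H-561 targets Galland, not Faristan; it does not apply.
Duty = $55,028.88 × 0% = $0.00.
Line 4 (A-647, Galland, 2,844 kg, $535,809.60):
Base rate for A-647 is 15% + $3.49/kg.
Duty = $535,809.60 × 15% + 2,844 × $3.49 = $90,297.00.
Total = $211,266.42 + $176,297.82 + $0.00 + $90,297.00 = $477,861.24.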